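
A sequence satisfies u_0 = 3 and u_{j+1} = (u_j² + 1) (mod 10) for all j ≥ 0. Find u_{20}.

u_0 = 3,  u_1 = 0,  u_2 = 1,  u_3 = 2,  u_4 = 5,  u_5 = 6,  u_6 = 7,  u_7 = 0.
Since u_7 = u_1 = 0, the sequence is eventually periodic: after a pre-period of length 1 it cycles with period 6.
For j ≥ 1, u_j depends only on (j - 1) mod 6. (20 - 1) mod 6 = 1, so u_{20} = u_2 = 1.

1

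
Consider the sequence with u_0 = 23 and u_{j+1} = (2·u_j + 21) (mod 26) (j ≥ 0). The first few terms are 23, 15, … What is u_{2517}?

17

We have u_0 = 23,  u_1 = 15,  u_2 = 25,  u_3 = 19,  u_4 = 7,  u_5 = 9,  u_6 = 13,  u_7 = 21,  u_8 = 11,  u_9 = 17,  u_{10} = 3,  u_{11} = 1,  u_{12} = 23.
The sequence repeats with period 12.
So u_{2517} = u_{0 + ((2517-0) mod 12)} = u_9 = 17.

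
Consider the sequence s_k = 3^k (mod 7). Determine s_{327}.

6

We have s_0 = 1; s_1 = 3; s_2 = 2; s_3 = 6; s_4 = 4; s_5 = 5; s_6 = 1.
The sequence repeats with period 6.
(327 - 0) mod 6 = 3, so s_{327} = s_3 = 6.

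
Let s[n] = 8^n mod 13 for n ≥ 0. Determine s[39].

5

We have s[0] = 1; s[1] = 8; s[2] = 12; s[3] = 5; s[4] = 1.
Since s[4] = s[0] = 1, the sequence is periodic with period 4.
So s[39] = s[0 + ((39-0) mod 4)] = s[3] = 5.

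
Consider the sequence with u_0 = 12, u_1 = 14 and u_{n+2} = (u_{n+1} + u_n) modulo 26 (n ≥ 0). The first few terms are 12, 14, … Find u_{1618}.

u_0 = 12,  u_1 = 14,  u_2 = 0,  u_3 = 14,  u_4 = 14,  u_5 = 2,  u_6 = 16,  u_7 = 18,  u_8 = 8,  u_9 = 0,  u_{10} = 8,  u_{11} = 8,  u_{12} = 16,  u_{13} = 24,  u_{14} = 14,  u_{15} = 12,  u_{16} = 0,  u_{17} = 12,  u_{18} = 12,  u_{19} = 24,  u_{20} = 10,  u_{21} = 8,  u_{22} = 18,  u_{23} = 0,  u_{24} = 18,  u_{25} = 18,  u_{26} = 10,  u_{27} = 2,  u_{28} = 12,  u_{29} = 14.
The sequence repeats with period 28.
(1618 - 0) mod 28 = 22, so u_{1618} = u_{22} = 18.

18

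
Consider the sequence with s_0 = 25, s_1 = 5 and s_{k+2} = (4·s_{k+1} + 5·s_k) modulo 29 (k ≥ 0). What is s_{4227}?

10

s_0 = 25, s_1 = 5, s_2 = 0, s_3 = 25, s_4 = 13, s_5 = 3, s_6 = 19, s_7 = 4, s_8 = 24, s_9 = 0, s_{10} = 4, s_{11} = 16, s_{12} = 26, s_{13} = 10, s_{14} = 25, s_{15} = 5.
Since (s_{14}, s_{15}) = (s_0, s_1) = (25, 5) (two consecutive terms determine the rest), the sequence is periodic with period 14.
(4227 - 0) mod 14 = 13, so s_{4227} = s_{13} = 10.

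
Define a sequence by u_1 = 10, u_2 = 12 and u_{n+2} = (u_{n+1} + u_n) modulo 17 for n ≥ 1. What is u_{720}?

2

Listing terms: u_1 = 10; u_2 = 12; u_3 = 5; u_4 = 0; u_5 = 5; u_6 = 5; u_7 = 10; u_8 = 15; u_9 = 8; u_{10} = 6; u_{11} = 14; u_{12} = 3; u_{13} = 0; u_{14} = 3; u_{15} = 3; u_{16} = 6; u_{17} = 9; u_{18} = 15; u_{19} = 7; u_{20} = 5; u_{21} = 12; u_{22} = 0; u_{23} = 12; u_{24} = 12; u_{25} = 7; u_{26} = 2; u_{27} = 9; u_{28} = 11; u_{29} = 3; u_{30} = 14; u_{31} = 0; u_{32} = 14; u_{33} = 14; u_{34} = 11; u_{35} = 8; u_{36} = 2; u_{37} = 10; u_{38} = 12.
Since (u_{37}, u_{38}) = (u_1, u_2) = (10, 12) (two consecutive terms determine the rest), the sequence is periodic with period 36.
So u_{720} = u_{1 + ((720-1) mod 36)} = u_{36} = 2.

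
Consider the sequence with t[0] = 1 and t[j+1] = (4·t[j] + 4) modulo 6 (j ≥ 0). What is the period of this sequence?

3

Computing terms: t[0] = 1,  t[1] = 2,  t[2] = 0,  t[3] = 4,  t[4] = 2.
Since t[4] = t[1] = 2, the sequence is eventually periodic: after a pre-period of length 1 it cycles with period 3.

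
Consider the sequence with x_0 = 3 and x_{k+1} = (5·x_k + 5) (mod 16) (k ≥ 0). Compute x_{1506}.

9

x_0 = 3,  x_1 = 4,  x_2 = 9,  x_3 = 2,  x_4 = 15,  x_5 = 0,  x_6 = 5,  x_7 = 14,  x_8 = 11,  x_9 = 12,  x_{10} = 1,  x_{11} = 10,  x_{12} = 7,  x_{13} = 8,  x_{14} = 13,  x_{15} = 6,  x_{16} = 3.
The sequence repeats with period 16.
So x_{1506} = x_{0 + ((1506-0) mod 16)} = x_2 = 9.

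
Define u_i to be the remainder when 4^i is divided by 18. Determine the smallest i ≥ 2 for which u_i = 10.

3

We have u_1 = 4; u_2 = 16; u_3 = 10; u_4 = 4.
The sequence repeats with period 3.
The value 10 first appears (with i ≥ 2) at u_3.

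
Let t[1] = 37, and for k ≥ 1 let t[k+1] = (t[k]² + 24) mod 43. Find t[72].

t[1] = 37,  t[2] = 17,  t[3] = 12,  t[4] = 39,  t[5] = 40,  t[6] = 33,  t[7] = 38,  t[8] = 6,  t[9] = 17.
Since t[9] = t[2] = 17, the sequence is eventually periodic: after a pre-period of length 1 it cycles with period 7.
For k ≥ 2, t[k] depends only on (k - 2) mod 7. (72 - 2) mod 7 = 0, so t[72] = t[2] = 17.

17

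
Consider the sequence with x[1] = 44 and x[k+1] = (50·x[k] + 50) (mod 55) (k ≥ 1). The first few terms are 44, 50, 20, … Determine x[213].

Computing terms: x[1] = 44, x[2] = 50, x[3] = 20, x[4] = 5, x[5] = 25, x[6] = 35, x[7] = 40, x[8] = 15, x[9] = 30, x[10] = 10, x[11] = 0, x[12] = 50.
Since x[12] = x[2] = 50, the sequence is eventually periodic: after a pre-period of length 1 it cycles with period 10.
For k ≥ 2, x[k] depends only on (k - 2) mod 10. (213 - 2) mod 10 = 1, so x[213] = x[3] = 20.

20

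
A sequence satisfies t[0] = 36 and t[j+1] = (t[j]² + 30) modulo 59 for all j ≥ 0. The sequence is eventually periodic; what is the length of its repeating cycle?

We have t[0] = 36, t[1] = 28, t[2] = 47, t[3] = 56, t[4] = 39, t[5] = 17, t[6] = 24, t[7] = 16, t[8] = 50, t[9] = 52, t[10] = 20, t[11] = 17.
Since t[11] = t[5] = 17, the sequence is eventually periodic: after a pre-period of length 5 it cycles with period 6.

6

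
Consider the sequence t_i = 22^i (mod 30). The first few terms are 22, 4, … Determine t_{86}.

4

t_1 = 22; t_2 = 4; t_3 = 28; t_4 = 16; t_5 = 22.
Since t_5 = t_1 = 22, the sequence is periodic with period 4.
(86 - 1) mod 4 = 1, so t_{86} = t_2 = 4.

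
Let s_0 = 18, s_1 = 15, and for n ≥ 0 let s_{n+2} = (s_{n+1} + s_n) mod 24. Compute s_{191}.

21

Listing terms: s_0 = 18; s_1 = 15; s_2 = 9; s_3 = 0; s_4 = 9; s_5 = 9; s_6 = 18; s_7 = 3; s_8 = 21; s_9 = 0; s_{10} = 21; s_{11} = 21; s_{12} = 18; s_{13} = 15.
Since (s_{12}, s_{13}) = (s_0, s_1) = (18, 15) (two consecutive terms determine the rest), the sequence is periodic with period 12.
(191 - 0) mod 12 = 11, so s_{191} = s_{11} = 21.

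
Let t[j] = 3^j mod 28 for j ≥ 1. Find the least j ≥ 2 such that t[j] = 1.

6

Listing terms: t[1] = 3, t[2] = 9, t[3] = 27, t[4] = 25, t[5] = 19, t[6] = 1, t[7] = 3.
The sequence repeats with period 6.
The value 1 first appears (with j ≥ 2) at t[6].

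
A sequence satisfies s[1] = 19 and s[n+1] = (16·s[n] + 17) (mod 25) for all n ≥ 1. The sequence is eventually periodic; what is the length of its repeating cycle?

25

We have s[1] = 19, s[2] = 21, s[3] = 3, s[4] = 15, s[5] = 7, s[6] = 4, s[7] = 6, s[8] = 13, s[9] = 0, s[10] = 17, s[11] = 14, s[12] = 16, s[13] = 23, s[14] = 10, s[15] = 2, s[16] = 24, s[17] = 1, s[18] = 8, s[19] = 20, s[20] = 12, s[21] = 9, s[22] = 11, s[23] = 18, s[24] = 5, s[25] = 22, s[26] = 19.
Since s[26] = s[1] = 19, the sequence is periodic with period 25.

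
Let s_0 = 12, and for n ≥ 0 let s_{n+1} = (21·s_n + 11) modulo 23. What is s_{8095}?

11

s_0 = 12, s_1 = 10, s_2 = 14, s_3 = 6, s_4 = 22, s_5 = 13, s_6 = 8, s_7 = 18, s_8 = 21, s_9 = 15, s_{10} = 4, s_{11} = 3, s_{12} = 5, s_{13} = 1, s_{14} = 9, s_{15} = 16, s_{16} = 2, s_{17} = 7, s_{18} = 20, s_{19} = 17, s_{20} = 0, s_{21} = 11, s_{22} = 12.
Since s_{22} = s_0 = 12, the sequence is periodic with period 22.
So s_{8095} = s_{0 + ((8095-0) mod 22)} = s_{21} = 11.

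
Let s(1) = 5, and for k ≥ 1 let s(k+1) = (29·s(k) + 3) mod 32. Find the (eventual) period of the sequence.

32

Listing terms: s(1) = 5,  s(2) = 20,  s(3) = 7,  s(4) = 14,  s(5) = 25,  s(6) = 24,  s(7) = 27,  s(8) = 18,  s(9) = 13,  s(10) = 28,  s(11) = 15,  s(12) = 22,  s(13) = 1,  s(14) = 0,  s(15) = 3,  s(16) = 26,  s(17) = 21,  s(18) = 4,  s(19) = 23,  s(20) = 30,  s(21) = 9,  s(22) = 8,  s(23) = 11,  s(24) = 2,  s(25) = 29,  s(26) = 12,  s(27) = 31,  s(28) = 6,  s(29) = 17,  s(30) = 16,  s(31) = 19,  s(32) = 10,  s(33) = 5.
The sequence repeats with period 32.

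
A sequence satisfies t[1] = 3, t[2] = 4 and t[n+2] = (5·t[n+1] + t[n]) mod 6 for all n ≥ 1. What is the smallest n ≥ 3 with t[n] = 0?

5

Listing terms: t[1] = 3; t[2] = 4; t[3] = 5; t[4] = 5; t[5] = 0; t[6] = 5; t[7] = 1; t[8] = 4; t[9] = 3; t[10] = 1; t[11] = 2; t[12] = 5; t[13] = 3; t[14] = 2; t[15] = 1; t[16] = 1; t[17] = 0; t[18] = 1; t[19] = 5; t[20] = 2; t[21] = 3; t[22] = 5; t[23] = 4; t[24] = 1; t[25] = 3; t[26] = 4.
The sequence repeats with period 24.
The value 0 first appears (with n ≥ 3) at t[5].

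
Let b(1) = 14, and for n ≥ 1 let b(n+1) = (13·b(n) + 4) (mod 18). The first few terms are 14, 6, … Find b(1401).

We have b(1) = 14,  b(2) = 6,  b(3) = 10,  b(4) = 8,  b(5) = 0,  b(6) = 4,  b(7) = 2,  b(8) = 12,  b(9) = 16,  b(10) = 14.
Since b(10) = b(1) = 14, the sequence is periodic with period 9.
So b(1401) = b(1 + ((1401-1) mod 9)) = b(6) = 4.

4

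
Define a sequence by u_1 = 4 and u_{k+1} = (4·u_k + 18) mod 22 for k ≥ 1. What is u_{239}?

We have u_1 = 4; u_2 = 12; u_3 = 0; u_4 = 18; u_5 = 2; u_6 = 4.
The sequence repeats with period 5.
(239 - 1) mod 5 = 3, so u_{239} = u_4 = 18.

18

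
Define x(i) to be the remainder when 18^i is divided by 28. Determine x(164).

x(1) = 18,  x(2) = 16,  x(3) = 8,  x(4) = 4,  x(5) = 16.
Since x(5) = x(2) = 16, the sequence is eventually periodic: after a pre-period of length 1 it cycles with period 3.
For i ≥ 2, x(i) depends only on (i - 2) mod 3. (164 - 2) mod 3 = 0, so x(164) = x(2) = 16.

16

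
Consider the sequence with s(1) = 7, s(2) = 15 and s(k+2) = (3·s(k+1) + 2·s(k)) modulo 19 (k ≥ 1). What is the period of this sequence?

We have s(1) = 7,  s(2) = 15,  s(3) = 2,  s(4) = 17,  s(5) = 17,  s(6) = 9,  s(7) = 4,  s(8) = 11,  s(9) = 3,  s(10) = 12,  s(11) = 4,  s(12) = 17,  s(13) = 2,  s(14) = 2,  s(15) = 10,  s(16) = 15,  s(17) = 8,  s(18) = 16,  s(19) = 7,  s(20) = 15.
The sequence repeats with period 18.

18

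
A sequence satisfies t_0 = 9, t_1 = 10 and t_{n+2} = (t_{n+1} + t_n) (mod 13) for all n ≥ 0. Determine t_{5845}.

Computing terms: t_0 = 9, t_1 = 10, t_2 = 6, t_3 = 3, t_4 = 9, t_5 = 12, t_6 = 8, t_7 = 7, t_8 = 2, t_9 = 9, t_{10} = 11, t_{11} = 7, t_{12} = 5, t_{13} = 12, t_{14} = 4, t_{15} = 3, t_{16} = 7, t_{17} = 10, t_{18} = 4, t_{19} = 1, t_{20} = 5, t_{21} = 6, t_{22} = 11, t_{23} = 4, t_{24} = 2, t_{25} = 6, t_{26} = 8, t_{27} = 1, t_{28} = 9, t_{29} = 10.
The sequence repeats with period 28.
(5845 - 0) mod 28 = 21, so t_{5845} = t_{21} = 6.

6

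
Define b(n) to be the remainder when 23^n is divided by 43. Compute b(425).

Listing terms: b(0) = 1, b(1) = 23, b(2) = 13, b(3) = 41, b(4) = 40, b(5) = 17, b(6) = 4, b(7) = 6, b(8) = 9, b(9) = 35, b(10) = 31, b(11) = 25, b(12) = 16, b(13) = 24, b(14) = 36, b(15) = 11, b(16) = 38, b(17) = 14, b(18) = 21, b(19) = 10, b(20) = 15, b(21) = 1.
Since b(21) = b(0) = 1, the sequence is periodic with period 21.
So b(425) = b(0 + ((425-0) mod 21)) = b(5) = 17.

17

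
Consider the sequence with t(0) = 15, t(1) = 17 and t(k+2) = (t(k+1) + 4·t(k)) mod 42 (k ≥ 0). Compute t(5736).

27

Computing terms: t(0) = 15, t(1) = 17, t(2) = 35, t(3) = 19, t(4) = 33, t(5) = 25, t(6) = 31, t(7) = 5, t(8) = 3, t(9) = 23, t(10) = 35, t(11) = 1, t(12) = 15, t(13) = 19, t(14) = 37, t(15) = 29, t(16) = 9, t(17) = 41, t(18) = 35, t(19) = 31, t(20) = 3, t(21) = 1, t(22) = 13, t(23) = 17, t(24) = 27, t(25) = 11, t(26) = 35, t(27) = 37, t(28) = 9, t(29) = 31, t(30) = 25, t(31) = 23, t(32) = 39, t(33) = 5, t(34) = 35, t(35) = 13, t(36) = 27, t(37) = 37, t(38) = 19, t(39) = 41, t(40) = 33, t(41) = 29, t(42) = 35, t(43) = 25, t(44) = 39, t(45) = 13, t(46) = 1, t(47) = 11, t(48) = 15, t(49) = 17.
Since (t(48), t(49)) = (t(0), t(1)) = (15, 17) (two consecutive terms determine the rest), the sequence is periodic with period 48.
(5736 - 0) mod 48 = 24, so t(5736) = t(24) = 27.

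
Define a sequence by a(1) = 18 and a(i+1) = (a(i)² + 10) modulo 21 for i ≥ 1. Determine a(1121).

Computing terms: a(1) = 18, a(2) = 19, a(3) = 14, a(4) = 17, a(5) = 5, a(6) = 14.
Since a(6) = a(3) = 14, the sequence is eventually periodic: after a pre-period of length 2 it cycles with period 3.
For i ≥ 3, a(i) depends only on (i - 3) mod 3. (1121 - 3) mod 3 = 2, so a(1121) = a(5) = 5.

5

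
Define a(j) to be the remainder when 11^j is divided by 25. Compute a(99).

We have a(0) = 1; a(1) = 11; a(2) = 21; a(3) = 6; a(4) = 16; a(5) = 1.
The sequence repeats with period 5.
So a(99) = a(0 + ((99-0) mod 5)) = a(4) = 16.

16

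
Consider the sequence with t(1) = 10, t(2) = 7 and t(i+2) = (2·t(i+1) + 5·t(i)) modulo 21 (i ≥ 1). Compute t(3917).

16

We have t(1) = 10,  t(2) = 7,  t(3) = 1,  t(4) = 16,  t(5) = 16,  t(6) = 7,  t(7) = 10,  t(8) = 13,  t(9) = 13,  t(10) = 7,  t(11) = 16,  t(12) = 4,  t(13) = 4,  t(14) = 7,  t(15) = 13,  t(16) = 19,  t(17) = 19,  t(18) = 7,  t(19) = 4,  t(20) = 1,  t(21) = 1,  t(22) = 7,  t(23) = 19,  t(24) = 10,  t(25) = 10,  t(26) = 7.
The sequence repeats with period 24.
So t(3917) = t(1 + ((3917-1) mod 24)) = t(5) = 16.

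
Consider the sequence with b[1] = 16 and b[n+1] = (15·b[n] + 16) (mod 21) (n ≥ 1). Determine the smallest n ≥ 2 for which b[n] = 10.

b[1] = 16,  b[2] = 4,  b[3] = 13,  b[4] = 1,  b[5] = 10,  b[6] = 19,  b[7] = 7,  b[8] = 16.
Since b[8] = b[1] = 16, the sequence is periodic with period 7.
The value 10 first appears (with n ≥ 2) at b[5].

5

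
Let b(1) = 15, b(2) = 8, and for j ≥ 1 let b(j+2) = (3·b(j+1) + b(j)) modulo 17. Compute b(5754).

We have b(1) = 15,  b(2) = 8,  b(3) = 5,  b(4) = 6,  b(5) = 6,  b(6) = 7,  b(7) = 10,  b(8) = 3,  b(9) = 2,  b(10) = 9,  b(11) = 12,  b(12) = 11,  b(13) = 11,  b(14) = 10,  b(15) = 7,  b(16) = 14,  b(17) = 15,  b(18) = 8.
Since (b(17), b(18)) = (b(1), b(2)) = (15, 8) (two consecutive terms determine the rest), the sequence is periodic with period 16.
So b(5754) = b(1 + ((5754-1) mod 16)) = b(10) = 9.

9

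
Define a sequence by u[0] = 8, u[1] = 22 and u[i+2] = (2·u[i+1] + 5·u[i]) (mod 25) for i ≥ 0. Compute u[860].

6

Computing terms: u[0] = 8; u[1] = 22; u[2] = 9; u[3] = 3; u[4] = 1; u[5] = 17; u[6] = 14; u[7] = 13; u[8] = 21; u[9] = 7; u[10] = 19; u[11] = 23; u[12] = 16; u[13] = 22; u[14] = 24; u[15] = 8; u[16] = 11; u[17] = 12; u[18] = 4; u[19] = 18; u[20] = 6; u[21] = 2; u[22] = 9; u[23] = 3.
Since (u[22], u[23]) = (u[2], u[3]) = (9, 3) (two consecutive terms determine the rest), the sequence is eventually periodic: after a pre-period of length 2 it cycles with period 20.
For i ≥ 2, u[i] depends only on (i - 2) mod 20. (860 - 2) mod 20 = 18, so u[860] = u[20] = 6.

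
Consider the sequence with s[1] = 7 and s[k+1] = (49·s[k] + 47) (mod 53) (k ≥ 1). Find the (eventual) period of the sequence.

13

s[1] = 7; s[2] = 19; s[3] = 24; s[4] = 4; s[5] = 31; s[6] = 29; s[7] = 37; s[8] = 5; s[9] = 27; s[10] = 45; s[11] = 26; s[12] = 49; s[13] = 10; s[14] = 7.
The sequence repeats with period 13.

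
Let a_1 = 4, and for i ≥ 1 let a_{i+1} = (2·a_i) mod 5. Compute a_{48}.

2

Listing terms: a_1 = 4; a_2 = 3; a_3 = 1; a_4 = 2; a_5 = 4.
Since a_5 = a_1 = 4, the sequence is periodic with period 4.
So a_{48} = a_{1 + ((48-1) mod 4)} = a_4 = 2.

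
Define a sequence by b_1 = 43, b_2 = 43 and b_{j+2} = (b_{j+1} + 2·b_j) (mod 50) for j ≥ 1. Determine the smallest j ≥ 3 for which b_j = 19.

Listing terms: b_1 = 43, b_2 = 43, b_3 = 29, b_4 = 15, b_5 = 23, b_6 = 3, b_7 = 49, b_8 = 5, b_9 = 3, b_{10} = 13, b_{11} = 19, b_{12} = 45, b_{13} = 33, b_{14} = 23, b_{15} = 39, b_{16} = 35, b_{17} = 13, b_{18} = 33, b_{19} = 9, b_{20} = 25, b_{21} = 43, b_{22} = 43.
The sequence repeats with period 20.
The value 19 first appears (with j ≥ 3) at b_{11}.

11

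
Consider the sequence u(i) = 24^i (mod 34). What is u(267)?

14

We have u(1) = 24,  u(2) = 32,  u(3) = 20,  u(4) = 4,  u(5) = 28,  u(6) = 26,  u(7) = 12,  u(8) = 16,  u(9) = 10,  u(10) = 2,  u(11) = 14,  u(12) = 30,  u(13) = 6,  u(14) = 8,  u(15) = 22,  u(16) = 18,  u(17) = 24.
Since u(17) = u(1) = 24, the sequence is periodic with period 16.
(267 - 1) mod 16 = 10, so u(267) = u(11) = 14.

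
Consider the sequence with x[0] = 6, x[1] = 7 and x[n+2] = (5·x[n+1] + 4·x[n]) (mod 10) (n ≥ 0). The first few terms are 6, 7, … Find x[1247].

3

We have x[0] = 6, x[1] = 7, x[2] = 9, x[3] = 3, x[4] = 1, x[5] = 7, x[6] = 9.
Since (x[5], x[6]) = (x[1], x[2]) = (7, 9) (two consecutive terms determine the rest), the sequence is eventually periodic: after a pre-period of length 1 it cycles with period 4.
For n ≥ 1, x[n] depends only on (n - 1) mod 4. (1247 - 1) mod 4 = 2, so x[1247] = x[3] = 3.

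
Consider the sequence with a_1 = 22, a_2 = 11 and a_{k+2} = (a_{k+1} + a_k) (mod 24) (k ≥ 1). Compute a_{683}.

9

We have a_1 = 22,  a_2 = 11,  a_3 = 9,  a_4 = 20,  a_5 = 5,  a_6 = 1,  a_7 = 6,  a_8 = 7,  a_9 = 13,  a_{10} = 20,  a_{11} = 9,  a_{12} = 5,  a_{13} = 14,  a_{14} = 19,  a_{15} = 9,  a_{16} = 4,  a_{17} = 13,  a_{18} = 17,  a_{19} = 6,  a_{20} = 23,  a_{21} = 5,  a_{22} = 4,  a_{23} = 9,  a_{24} = 13,  a_{25} = 22,  a_{26} = 11.
The sequence repeats with period 24.
So a_{683} = a_{1 + ((683-1) mod 24)} = a_{11} = 9.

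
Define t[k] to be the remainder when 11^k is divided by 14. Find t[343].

11

Listing terms: t[1] = 11,  t[2] = 9,  t[3] = 1,  t[4] = 11.
The sequence repeats with period 3.
So t[343] = t[1 + ((343-1) mod 3)] = t[1] = 11.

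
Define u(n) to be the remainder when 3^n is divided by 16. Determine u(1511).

11

We have u(0) = 1,  u(1) = 3,  u(2) = 9,  u(3) = 11,  u(4) = 1.
The sequence repeats with period 4.
So u(1511) = u(0 + ((1511-0) mod 4)) = u(3) = 11.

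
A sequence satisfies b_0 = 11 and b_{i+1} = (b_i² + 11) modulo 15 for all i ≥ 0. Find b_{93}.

Listing terms: b_0 = 11; b_1 = 12; b_2 = 5; b_3 = 6; b_4 = 2; b_5 = 0; b_6 = 11.
The sequence repeats with period 6.
(93 - 0) mod 6 = 3, so b_{93} = b_3 = 6.

6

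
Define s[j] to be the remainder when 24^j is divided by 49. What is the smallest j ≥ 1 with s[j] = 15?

36

Listing terms: s[0] = 1,  s[1] = 24,  s[2] = 37,  s[3] = 6,  s[4] = 46,  s[5] = 26,  s[6] = 36,  s[7] = 31,  s[8] = 9,  s[9] = 20,  s[10] = 39,  s[11] = 5,  s[12] = 22,  s[13] = 38,  s[14] = 30,  s[15] = 34,  s[16] = 32,  s[17] = 33,  s[18] = 8,  s[19] = 45,  s[20] = 2,  s[21] = 48,  s[22] = 25,  s[23] = 12,  s[24] = 43,  s[25] = 3,  s[26] = 23,  s[27] = 13,  s[28] = 18,  s[29] = 40,  s[30] = 29,  s[31] = 10,  s[32] = 44,  s[33] = 27,  s[34] = 11,  s[35] = 19,  s[36] = 15,  s[37] = 17,  s[38] = 16,  s[39] = 41,  s[40] = 4,  s[41] = 47,  s[42] = 1.
The sequence repeats with period 42.
The value 15 first appears (with j ≥ 1) at s[36].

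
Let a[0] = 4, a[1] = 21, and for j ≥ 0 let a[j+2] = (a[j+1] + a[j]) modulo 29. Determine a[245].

15

a[0] = 4, a[1] = 21, a[2] = 25, a[3] = 17, a[4] = 13, a[5] = 1, a[6] = 14, a[7] = 15, a[8] = 0, a[9] = 15, a[10] = 15, a[11] = 1, a[12] = 16, a[13] = 17, a[14] = 4, a[15] = 21.
Since (a[14], a[15]) = (a[0], a[1]) = (4, 21) (two consecutive terms determine the rest), the sequence is periodic with period 14.
(245 - 0) mod 14 = 7, so a[245] = a[7] = 15.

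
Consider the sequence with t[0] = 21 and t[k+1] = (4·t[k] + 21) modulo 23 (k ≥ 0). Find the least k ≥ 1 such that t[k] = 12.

9

Computing terms: t[0] = 21,  t[1] = 13,  t[2] = 4,  t[3] = 14,  t[4] = 8,  t[5] = 7,  t[6] = 3,  t[7] = 10,  t[8] = 15,  t[9] = 12,  t[10] = 0,  t[11] = 21.
Since t[11] = t[0] = 21, the sequence is periodic with period 11.
The value 12 first appears (with k ≥ 1) at t[9].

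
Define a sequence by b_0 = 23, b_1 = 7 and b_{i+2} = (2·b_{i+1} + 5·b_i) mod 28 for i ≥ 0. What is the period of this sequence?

b_0 = 23; b_1 = 7; b_2 = 17; b_3 = 13; b_4 = 27; b_5 = 7; b_6 = 9; b_7 = 25; b_8 = 11; b_9 = 7; b_{10} = 13; b_{11} = 5; b_{12} = 19; b_{13} = 7; b_{14} = 25; b_{15} = 1; b_{16} = 15; b_{17} = 7; b_{18} = 5; b_{19} = 17; b_{20} = 3; b_{21} = 7; b_{22} = 1; b_{23} = 9; b_{24} = 23; b_{25} = 7.
The sequence repeats with period 24.

24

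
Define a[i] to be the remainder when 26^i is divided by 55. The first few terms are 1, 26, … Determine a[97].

Listing terms: a[0] = 1,  a[1] = 26,  a[2] = 16,  a[3] = 31,  a[4] = 36,  a[5] = 1.
Since a[5] = a[0] = 1, the sequence is periodic with period 5.
So a[97] = a[0 + ((97-0) mod 5)] = a[2] = 16.

16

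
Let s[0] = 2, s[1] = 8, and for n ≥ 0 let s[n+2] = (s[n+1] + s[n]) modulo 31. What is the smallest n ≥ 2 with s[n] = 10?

2

Listing terms: s[0] = 2, s[1] = 8, s[2] = 10, s[3] = 18, s[4] = 28, s[5] = 15, s[6] = 12, s[7] = 27, s[8] = 8, s[9] = 4, s[10] = 12, s[11] = 16, s[12] = 28, s[13] = 13, s[14] = 10, s[15] = 23, s[16] = 2, s[17] = 25, s[18] = 27, s[19] = 21, s[20] = 17, s[21] = 7, s[22] = 24, s[23] = 0, s[24] = 24, s[25] = 24, s[26] = 17, s[27] = 10, s[28] = 27, s[29] = 6, s[30] = 2, s[31] = 8.
Since (s[30], s[31]) = (s[0], s[1]) = (2, 8) (two consecutive terms determine the rest), the sequence is periodic with period 30.
The value 10 first appears (with n ≥ 2) at s[2].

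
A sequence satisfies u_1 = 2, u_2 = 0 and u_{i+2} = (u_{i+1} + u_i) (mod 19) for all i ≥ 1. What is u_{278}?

16

u_1 = 2, u_2 = 0, u_3 = 2, u_4 = 2, u_5 = 4, u_6 = 6, u_7 = 10, u_8 = 16, u_9 = 7, u_{10} = 4, u_{11} = 11, u_{12} = 15, u_{13} = 7, u_{14} = 3, u_{15} = 10, u_{16} = 13, u_{17} = 4, u_{18} = 17, u_{19} = 2, u_{20} = 0.
Since (u_{19}, u_{20}) = (u_1, u_2) = (2, 0) (two consecutive terms determine the rest), the sequence is periodic with period 18.
(278 - 1) mod 18 = 7, so u_{278} = u_8 = 16.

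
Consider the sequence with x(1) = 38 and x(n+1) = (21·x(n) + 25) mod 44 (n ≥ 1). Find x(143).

16

x(1) = 38,  x(2) = 31,  x(3) = 16,  x(4) = 9,  x(5) = 38.
Since x(5) = x(1) = 38, the sequence is periodic with period 4.
So x(143) = x(1 + ((143-1) mod 4)) = x(3) = 16.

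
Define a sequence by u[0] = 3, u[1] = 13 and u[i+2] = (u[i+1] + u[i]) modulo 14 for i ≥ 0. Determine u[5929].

We have u[0] = 3,  u[1] = 13,  u[2] = 2,  u[3] = 1,  u[4] = 3,  u[5] = 4,  u[6] = 7,  u[7] = 11,  u[8] = 4,  u[9] = 1,  u[10] = 5,  u[11] = 6,  u[12] = 11,  u[13] = 3,  u[14] = 0,  u[15] = 3,  u[16] = 3,  u[17] = 6,  u[18] = 9,  u[19] = 1,  u[20] = 10,  u[21] = 11,  u[22] = 7,  u[23] = 4,  u[24] = 11,  u[25] = 1,  u[26] = 12,  u[27] = 13,  u[28] = 11,  u[29] = 10,  u[30] = 7,  u[31] = 3,  u[32] = 10,  u[33] = 13,  u[34] = 9,  u[35] = 8,  u[36] = 3,  u[37] = 11,  u[38] = 0,  u[39] = 11,  u[40] = 11,  u[41] = 8,  u[42] = 5,  u[43] = 13,  u[44] = 4,  u[45] = 3,  u[46] = 7,  u[47] = 10,  u[48] = 3,  u[49] = 13.
Since (u[48], u[49]) = (u[0], u[1]) = (3, 13) (two consecutive terms determine the rest), the sequence is periodic with period 48.
(5929 - 0) mod 48 = 25, so u[5929] = u[25] = 1.

1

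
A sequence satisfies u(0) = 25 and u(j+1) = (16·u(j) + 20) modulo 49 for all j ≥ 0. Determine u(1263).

11

We have u(0) = 25,  u(1) = 28,  u(2) = 27,  u(3) = 11,  u(4) = 0,  u(5) = 20,  u(6) = 46,  u(7) = 21,  u(8) = 13,  u(9) = 32,  u(10) = 42,  u(11) = 6,  u(12) = 18,  u(13) = 14,  u(14) = 48,  u(15) = 4,  u(16) = 35,  u(17) = 41,  u(18) = 39,  u(19) = 7,  u(20) = 34,  u(21) = 25.
Since u(21) = u(0) = 25, the sequence is periodic with period 21.
(1263 - 0) mod 21 = 3, so u(1263) = u(3) = 11.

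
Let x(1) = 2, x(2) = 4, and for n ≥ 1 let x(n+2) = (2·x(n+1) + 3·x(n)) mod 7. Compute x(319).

2

Computing terms: x(1) = 2,  x(2) = 4,  x(3) = 0,  x(4) = 5,  x(5) = 3,  x(6) = 0,  x(7) = 2,  x(8) = 4.
The sequence repeats with period 6.
(319 - 1) mod 6 = 0, so x(319) = x(1) = 2.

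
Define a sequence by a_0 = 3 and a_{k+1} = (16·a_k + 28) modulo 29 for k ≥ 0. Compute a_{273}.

3

Computing terms: a_0 = 3,  a_1 = 18,  a_2 = 26,  a_3 = 9,  a_4 = 27,  a_5 = 25,  a_6 = 22,  a_7 = 3.
Since a_7 = a_0 = 3, the sequence is periodic with period 7.
(273 - 0) mod 7 = 0, so a_{273} = a_0 = 3.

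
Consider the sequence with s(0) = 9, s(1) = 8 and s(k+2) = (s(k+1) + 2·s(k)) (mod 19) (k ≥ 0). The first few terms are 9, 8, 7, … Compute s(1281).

4

Computing terms: s(0) = 9,  s(1) = 8,  s(2) = 7,  s(3) = 4,  s(4) = 18,  s(5) = 7,  s(6) = 5,  s(7) = 0,  s(8) = 10,  s(9) = 10,  s(10) = 11,  s(11) = 12,  s(12) = 15,  s(13) = 1,  s(14) = 12,  s(15) = 14,  s(16) = 0,  s(17) = 9,  s(18) = 9,  s(19) = 8.
The sequence repeats with period 18.
So s(1281) = s(0 + ((1281-0) mod 18)) = s(3) = 4.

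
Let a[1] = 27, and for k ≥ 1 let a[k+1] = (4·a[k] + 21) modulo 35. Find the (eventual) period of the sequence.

a[1] = 27; a[2] = 24; a[3] = 12; a[4] = 34; a[5] = 17; a[6] = 19; a[7] = 27.
Since a[7] = a[1] = 27, the sequence is periodic with period 6.

6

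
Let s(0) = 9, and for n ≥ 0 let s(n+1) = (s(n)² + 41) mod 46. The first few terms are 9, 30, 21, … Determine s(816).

1

s(0) = 9; s(1) = 30; s(2) = 21; s(3) = 22; s(4) = 19; s(5) = 34; s(6) = 1; s(7) = 42; s(8) = 11; s(9) = 24; s(10) = 19.
Since s(10) = s(4) = 19, the sequence is eventually periodic: after a pre-period of length 4 it cycles with period 6.
For n ≥ 4, s(n) depends only on (n - 4) mod 6. (816 - 4) mod 6 = 2, so s(816) = s(6) = 1.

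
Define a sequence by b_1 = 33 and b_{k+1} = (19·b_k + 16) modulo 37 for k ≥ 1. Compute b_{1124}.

Computing terms: b_1 = 33; b_2 = 14; b_3 = 23; b_4 = 9; b_5 = 2; b_6 = 17; b_7 = 6; b_8 = 19; b_9 = 7; b_{10} = 1; b_{11} = 35; b_{12} = 15; b_{13} = 5; b_{14} = 0; b_{15} = 16; b_{16} = 24; b_{17} = 28; b_{18} = 30; b_{19} = 31; b_{20} = 13; b_{21} = 4; b_{22} = 18; b_{23} = 25; b_{24} = 10; b_{25} = 21; b_{26} = 8; b_{27} = 20; b_{28} = 26; b_{29} = 29; b_{30} = 12; b_{31} = 22; b_{32} = 27; b_{33} = 11; b_{34} = 3; b_{35} = 36; b_{36} = 34; b_{37} = 33.
Since b_{37} = b_1 = 33, the sequence is periodic with period 36.
So b_{1124} = b_{1 + ((1124-1) mod 36)} = b_8 = 19.

19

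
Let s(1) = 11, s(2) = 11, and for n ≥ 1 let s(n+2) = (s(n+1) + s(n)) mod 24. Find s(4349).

We have s(1) = 11, s(2) = 11, s(3) = 22, s(4) = 9, s(5) = 7, s(6) = 16, s(7) = 23, s(8) = 15, s(9) = 14, s(10) = 5, s(11) = 19, s(12) = 0, s(13) = 19, s(14) = 19, s(15) = 14, s(16) = 9, s(17) = 23, s(18) = 8, s(19) = 7, s(20) = 15, s(21) = 22, s(22) = 13, s(23) = 11, s(24) = 0, s(25) = 11, s(26) = 11.
Since (s(25), s(26)) = (s(1), s(2)) = (11, 11) (two consecutive terms determine the rest), the sequence is periodic with period 24.
So s(4349) = s(1 + ((4349-1) mod 24)) = s(5) = 7.

7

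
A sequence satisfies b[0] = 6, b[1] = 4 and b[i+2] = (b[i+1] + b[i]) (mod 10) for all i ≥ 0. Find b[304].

4

We have b[0] = 6; b[1] = 4; b[2] = 0; b[3] = 4; b[4] = 4; b[5] = 8; b[6] = 2; b[7] = 0; b[8] = 2; b[9] = 2; b[10] = 4; b[11] = 6; b[12] = 0; b[13] = 6; b[14] = 6; b[15] = 2; b[16] = 8; b[17] = 0; b[18] = 8; b[19] = 8; b[20] = 6; b[21] = 4.
The sequence repeats with period 20.
(304 - 0) mod 20 = 4, so b[304] = b[4] = 4.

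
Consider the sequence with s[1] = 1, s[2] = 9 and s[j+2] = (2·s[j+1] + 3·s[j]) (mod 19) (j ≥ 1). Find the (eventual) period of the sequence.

18

s[1] = 1,  s[2] = 9,  s[3] = 2,  s[4] = 12,  s[5] = 11,  s[6] = 1,  s[7] = 16,  s[8] = 16,  s[9] = 4,  s[10] = 18,  s[11] = 10,  s[12] = 17,  s[13] = 7,  s[14] = 8,  s[15] = 18,  s[16] = 3,  s[17] = 3,  s[18] = 15,  s[19] = 1,  s[20] = 9.
Since (s[19], s[20]) = (s[1], s[2]) = (1, 9) (two consecutive terms determine the rest), the sequence is periodic with period 18.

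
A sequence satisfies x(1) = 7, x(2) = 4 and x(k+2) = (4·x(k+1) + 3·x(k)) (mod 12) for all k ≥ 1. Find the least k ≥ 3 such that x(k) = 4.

x(1) = 7, x(2) = 4, x(3) = 1, x(4) = 4, x(5) = 7, x(6) = 4.
Since (x(5), x(6)) = (x(1), x(2)) = (7, 4) (two consecutive terms determine the rest), the sequence is periodic with period 4.
The value 4 first appears (with k ≥ 3) at x(4).

4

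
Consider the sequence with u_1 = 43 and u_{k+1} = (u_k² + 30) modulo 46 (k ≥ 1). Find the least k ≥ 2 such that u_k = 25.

5

Listing terms: u_1 = 43; u_2 = 39; u_3 = 33; u_4 = 15; u_5 = 25; u_6 = 11; u_7 = 13; u_8 = 15.
Since u_8 = u_4 = 15, the sequence is eventually periodic: after a pre-period of length 3 it cycles with period 4.
The value 25 first appears (with k ≥ 2) at u_5.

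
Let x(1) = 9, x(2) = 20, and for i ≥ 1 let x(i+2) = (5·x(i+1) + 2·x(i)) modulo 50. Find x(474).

Computing terms: x(1) = 9, x(2) = 20, x(3) = 18, x(4) = 30, x(5) = 36, x(6) = 40, x(7) = 22, x(8) = 40, x(9) = 44, x(10) = 0, x(11) = 38, x(12) = 40, x(13) = 26, x(14) = 10, x(15) = 2, x(16) = 30, x(17) = 4, x(18) = 30, x(19) = 8, x(20) = 0, x(21) = 16, x(22) = 30, x(23) = 32, x(24) = 20, x(25) = 14, x(26) = 10, x(27) = 28, x(28) = 10, x(29) = 6, x(30) = 0, x(31) = 12, x(32) = 10, x(33) = 24, x(34) = 40, x(35) = 48, x(36) = 20, x(37) = 46, x(38) = 20, x(39) = 42, x(40) = 0, x(41) = 34, x(42) = 20, x(43) = 18.
Since (x(42), x(43)) = (x(2), x(3)) = (20, 18) (two consecutive terms determine the rest), the sequence is eventually periodic: after a pre-period of length 1 it cycles with period 40.
For i ≥ 2, x(i) depends only on (i - 2) mod 40. (474 - 2) mod 40 = 32, so x(474) = x(34) = 40.

40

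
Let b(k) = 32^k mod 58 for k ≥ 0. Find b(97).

We have b(0) = 1,  b(1) = 32,  b(2) = 38,  b(3) = 56,  b(4) = 52,  b(5) = 40,  b(6) = 4,  b(7) = 12,  b(8) = 36,  b(9) = 50,  b(10) = 34,  b(11) = 44,  b(12) = 16,  b(13) = 48,  b(14) = 28,  b(15) = 26,  b(16) = 20,  b(17) = 2,  b(18) = 6,  b(19) = 18,  b(20) = 54,  b(21) = 46,  b(22) = 22,  b(23) = 8,  b(24) = 24,  b(25) = 14,  b(26) = 42,  b(27) = 10,  b(28) = 30,  b(29) = 32.
Since b(29) = b(1) = 32, the sequence is eventually periodic: after a pre-period of length 1 it cycles with period 28.
For k ≥ 1, b(k) depends only on (k - 1) mod 28. (97 - 1) mod 28 = 12, so b(97) = b(13) = 48.

48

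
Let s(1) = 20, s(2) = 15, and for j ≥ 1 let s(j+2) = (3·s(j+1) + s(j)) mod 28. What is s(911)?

15

We have s(1) = 20,  s(2) = 15,  s(3) = 9,  s(4) = 14,  s(5) = 23,  s(6) = 27,  s(7) = 20,  s(8) = 3,  s(9) = 1,  s(10) = 6,  s(11) = 19,  s(12) = 7,  s(13) = 12,  s(14) = 15,  s(15) = 1,  s(16) = 18,  s(17) = 27,  s(18) = 15,  s(19) = 16,  s(20) = 7,  s(21) = 9,  s(22) = 6,  s(23) = 27,  s(24) = 3,  s(25) = 8,  s(26) = 27,  s(27) = 5,  s(28) = 14,  s(29) = 19,  s(30) = 15,  s(31) = 8,  s(32) = 11,  s(33) = 13,  s(34) = 22,  s(35) = 23,  s(36) = 7,  s(37) = 16,  s(38) = 27,  s(39) = 13,  s(40) = 10,  s(41) = 15,  s(42) = 27,  s(43) = 12,  s(44) = 7,  s(45) = 5,  s(46) = 22,  s(47) = 15,  s(48) = 11,  s(49) = 20,  s(50) = 15.
Since (s(49), s(50)) = (s(1), s(2)) = (20, 15) (two consecutive terms determine the rest), the sequence is periodic with period 48.
(911 - 1) mod 48 = 46, so s(911) = s(47) = 15.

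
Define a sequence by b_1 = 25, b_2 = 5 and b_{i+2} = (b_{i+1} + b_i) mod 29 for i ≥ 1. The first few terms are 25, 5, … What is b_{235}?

23

b_1 = 25; b_2 = 5; b_3 = 1; b_4 = 6; b_5 = 7; b_6 = 13; b_7 = 20; b_8 = 4; b_9 = 24; b_{10} = 28; b_{11} = 23; b_{12} = 22; b_{13} = 16; b_{14} = 9; b_{15} = 25; b_{16} = 5.
The sequence repeats with period 14.
(235 - 1) mod 14 = 10, so b_{235} = b_{11} = 23.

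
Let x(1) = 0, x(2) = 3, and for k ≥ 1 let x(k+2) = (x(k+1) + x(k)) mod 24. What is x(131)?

x(1) = 0; x(2) = 3; x(3) = 3; x(4) = 6; x(5) = 9; x(6) = 15; x(7) = 0; x(8) = 15; x(9) = 15; x(10) = 6; x(11) = 21; x(12) = 3; x(13) = 0; x(14) = 3.
The sequence repeats with period 12.
So x(131) = x(1 + ((131-1) mod 12)) = x(11) = 21.

21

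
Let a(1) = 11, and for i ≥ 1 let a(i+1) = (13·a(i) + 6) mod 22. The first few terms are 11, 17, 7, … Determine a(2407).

15

Listing terms: a(1) = 11; a(2) = 17; a(3) = 7; a(4) = 9; a(5) = 13; a(6) = 21; a(7) = 15; a(8) = 3; a(9) = 1; a(10) = 19; a(11) = 11.
Since a(11) = a(1) = 11, the sequence is periodic with period 10.
So a(2407) = a(1 + ((2407-1) mod 10)) = a(7) = 15.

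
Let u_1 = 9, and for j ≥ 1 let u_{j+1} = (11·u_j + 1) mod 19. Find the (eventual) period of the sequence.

3

Listing terms: u_1 = 9, u_2 = 5, u_3 = 18, u_4 = 9.
The sequence repeats with period 3.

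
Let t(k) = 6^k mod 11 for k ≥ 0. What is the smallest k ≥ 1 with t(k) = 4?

Listing terms: t(0) = 1,  t(1) = 6,  t(2) = 3,  t(3) = 7,  t(4) = 9,  t(5) = 10,  t(6) = 5,  t(7) = 8,  t(8) = 4,  t(9) = 2,  t(10) = 1.
Since t(10) = t(0) = 1, the sequence is periodic with period 10.
The value 4 first appears (with k ≥ 1) at t(8).

8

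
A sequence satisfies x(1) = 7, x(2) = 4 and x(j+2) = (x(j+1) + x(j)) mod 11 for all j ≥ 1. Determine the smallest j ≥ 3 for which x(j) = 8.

6

Listing terms: x(1) = 7,  x(2) = 4,  x(3) = 0,  x(4) = 4,  x(5) = 4,  x(6) = 8,  x(7) = 1,  x(8) = 9,  x(9) = 10,  x(10) = 8,  x(11) = 7,  x(12) = 4.
Since (x(11), x(12)) = (x(1), x(2)) = (7, 4) (two consecutive terms determine the rest), the sequence is periodic with period 10.
The value 8 first appears (with j ≥ 3) at x(6).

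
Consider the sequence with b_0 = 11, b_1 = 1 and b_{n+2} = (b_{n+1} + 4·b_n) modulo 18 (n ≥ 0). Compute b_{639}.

5

b_0 = 11,  b_1 = 1,  b_2 = 9,  b_3 = 13,  b_4 = 13,  b_5 = 11,  b_6 = 9,  b_7 = 17,  b_8 = 17,  b_9 = 13,  b_{10} = 9,  b_{11} = 7,  b_{12} = 7,  b_{13} = 17,  b_{14} = 9,  b_{15} = 5,  b_{16} = 5,  b_{17} = 7,  b_{18} = 9,  b_{19} = 1,  b_{20} = 1,  b_{21} = 5,  b_{22} = 9,  b_{23} = 11,  b_{24} = 11,  b_{25} = 1.
The sequence repeats with period 24.
So b_{639} = b_{0 + ((639-0) mod 24)} = b_{15} = 5.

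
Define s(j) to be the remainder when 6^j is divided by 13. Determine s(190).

4

Computing terms: s(0) = 1,  s(1) = 6,  s(2) = 10,  s(3) = 8,  s(4) = 9,  s(5) = 2,  s(6) = 12,  s(7) = 7,  s(8) = 3,  s(9) = 5,  s(10) = 4,  s(11) = 11,  s(12) = 1.
Since s(12) = s(0) = 1, the sequence is periodic with period 12.
(190 - 0) mod 12 = 10, so s(190) = s(10) = 4.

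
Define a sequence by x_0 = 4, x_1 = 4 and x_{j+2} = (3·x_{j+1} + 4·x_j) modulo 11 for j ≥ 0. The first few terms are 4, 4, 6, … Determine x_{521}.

4

x_0 = 4,  x_1 = 4,  x_2 = 6,  x_3 = 1,  x_4 = 5,  x_5 = 8,  x_6 = 0,  x_7 = 10,  x_8 = 8,  x_9 = 9,  x_{10} = 4,  x_{11} = 4.
The sequence repeats with period 10.
So x_{521} = x_{0 + ((521-0) mod 10)} = x_1 = 4.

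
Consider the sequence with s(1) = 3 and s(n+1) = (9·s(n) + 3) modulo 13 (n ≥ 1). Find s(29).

Listing terms: s(1) = 3,  s(2) = 4,  s(3) = 0,  s(4) = 3.
Since s(4) = s(1) = 3, the sequence is periodic with period 3.
So s(29) = s(1 + ((29-1) mod 3)) = s(2) = 4.

4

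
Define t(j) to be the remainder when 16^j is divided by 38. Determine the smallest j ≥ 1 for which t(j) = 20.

9

Listing terms: t(0) = 1,  t(1) = 16,  t(2) = 28,  t(3) = 30,  t(4) = 24,  t(5) = 4,  t(6) = 26,  t(7) = 36,  t(8) = 6,  t(9) = 20,  t(10) = 16.
Since t(10) = t(1) = 16, the sequence is eventually periodic: after a pre-period of length 1 it cycles with period 9.
The value 20 first appears (with j ≥ 1) at t(9).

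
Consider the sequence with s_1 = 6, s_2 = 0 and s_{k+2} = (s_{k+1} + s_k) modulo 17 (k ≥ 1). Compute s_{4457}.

s_1 = 6; s_2 = 0; s_3 = 6; s_4 = 6; s_5 = 12; s_6 = 1; s_7 = 13; s_8 = 14; s_9 = 10; s_{10} = 7; s_{11} = 0; s_{12} = 7; s_{13} = 7; s_{14} = 14; s_{15} = 4; s_{16} = 1; s_{17} = 5; s_{18} = 6; s_{19} = 11; s_{20} = 0; s_{21} = 11; s_{22} = 11; s_{23} = 5; s_{24} = 16; s_{25} = 4; s_{26} = 3; s_{27} = 7; s_{28} = 10; s_{29} = 0; s_{30} = 10; s_{31} = 10; s_{32} = 3; s_{33} = 13; s_{34} = 16; s_{35} = 12; s_{36} = 11; s_{37} = 6; s_{38} = 0.
Since (s_{37}, s_{38}) = (s_1, s_2) = (6, 0) (two consecutive terms determine the rest), the sequence is periodic with period 36.
So s_{4457} = s_{1 + ((4457-1) mod 36)} = s_{29} = 0.

0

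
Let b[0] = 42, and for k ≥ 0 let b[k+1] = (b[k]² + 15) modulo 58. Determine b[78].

16

Listing terms: b[0] = 42,  b[1] = 39,  b[2] = 28,  b[3] = 45,  b[4] = 10,  b[5] = 57,  b[6] = 16,  b[7] = 39.
Since b[7] = b[1] = 39, the sequence is eventually periodic: after a pre-period of length 1 it cycles with period 6.
For k ≥ 1, b[k] depends only on (k - 1) mod 6. (78 - 1) mod 6 = 5, so b[78] = b[6] = 16.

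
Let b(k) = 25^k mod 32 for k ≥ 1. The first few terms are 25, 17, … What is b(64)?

Computing terms: b(1) = 25,  b(2) = 17,  b(3) = 9,  b(4) = 1,  b(5) = 25.
The sequence repeats with period 4.
So b(64) = b(1 + ((64-1) mod 4)) = b(4) = 1.

1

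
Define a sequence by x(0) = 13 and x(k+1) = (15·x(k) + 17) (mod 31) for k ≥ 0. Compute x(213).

15

Computing terms: x(0) = 13, x(1) = 26, x(2) = 4, x(3) = 15, x(4) = 25, x(5) = 20, x(6) = 7, x(7) = 29, x(8) = 18, x(9) = 8, x(10) = 13.
Since x(10) = x(0) = 13, the sequence is periodic with period 10.
(213 - 0) mod 10 = 3, so x(213) = x(3) = 15.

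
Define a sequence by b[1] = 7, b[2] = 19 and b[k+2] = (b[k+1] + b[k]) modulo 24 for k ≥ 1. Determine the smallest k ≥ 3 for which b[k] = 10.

9

b[1] = 7; b[2] = 19; b[3] = 2; b[4] = 21; b[5] = 23; b[6] = 20; b[7] = 19; b[8] = 15; b[9] = 10; b[10] = 1; b[11] = 11; b[12] = 12; b[13] = 23; b[14] = 11; b[15] = 10; b[16] = 21; b[17] = 7; b[18] = 4; b[19] = 11; b[20] = 15; b[21] = 2; b[22] = 17; b[23] = 19; b[24] = 12; b[25] = 7; b[26] = 19.
Since (b[25], b[26]) = (b[1], b[2]) = (7, 19) (two consecutive terms determine the rest), the sequence is periodic with period 24.
The value 10 first appears (with k ≥ 3) at b[9].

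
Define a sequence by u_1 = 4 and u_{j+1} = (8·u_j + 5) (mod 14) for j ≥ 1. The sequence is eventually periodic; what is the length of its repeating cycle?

u_1 = 4, u_2 = 9, u_3 = 7, u_4 = 5, u_5 = 3, u_6 = 1, u_7 = 13, u_8 = 11, u_9 = 9.
Since u_9 = u_2 = 9, the sequence is eventually periodic: after a pre-period of length 1 it cycles with period 7.

7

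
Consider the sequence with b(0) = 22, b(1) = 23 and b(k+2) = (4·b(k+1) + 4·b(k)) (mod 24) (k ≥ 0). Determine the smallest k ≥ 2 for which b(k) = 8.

4

b(0) = 22; b(1) = 23; b(2) = 12; b(3) = 20; b(4) = 8; b(5) = 16; b(6) = 0; b(7) = 16; b(8) = 16; b(9) = 8; b(10) = 0; b(11) = 8; b(12) = 8; b(13) = 16.
Since (b(12), b(13)) = (b(4), b(5)) = (8, 16) (two consecutive terms determine the rest), the sequence is eventually periodic: after a pre-period of length 4 it cycles with period 8.
The value 8 first appears (with k ≥ 2) at b(4).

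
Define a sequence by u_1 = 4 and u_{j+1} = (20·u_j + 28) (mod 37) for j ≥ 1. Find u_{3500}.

6

Listing terms: u_1 = 4,  u_2 = 34,  u_3 = 5,  u_4 = 17,  u_5 = 35,  u_6 = 25,  u_7 = 10,  u_8 = 6,  u_9 = 0,  u_{10} = 28,  u_{11} = 33,  u_{12} = 22,  u_{13} = 24,  u_{14} = 27,  u_{15} = 13,  u_{16} = 29,  u_{17} = 16,  u_{18} = 15,  u_{19} = 32,  u_{20} = 2,  u_{21} = 31,  u_{22} = 19,  u_{23} = 1,  u_{24} = 11,  u_{25} = 26,  u_{26} = 30,  u_{27} = 36,  u_{28} = 8,  u_{29} = 3,  u_{30} = 14,  u_{31} = 12,  u_{32} = 9,  u_{33} = 23,  u_{34} = 7,  u_{35} = 20,  u_{36} = 21,  u_{37} = 4.
Since u_{37} = u_1 = 4, the sequence is periodic with period 36.
(3500 - 1) mod 36 = 7, so u_{3500} = u_8 = 6.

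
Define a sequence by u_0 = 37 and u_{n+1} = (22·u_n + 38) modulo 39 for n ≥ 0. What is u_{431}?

Computing terms: u_0 = 37, u_1 = 33, u_2 = 23, u_3 = 37.
The sequence repeats with period 3.
(431 - 0) mod 3 = 2, so u_{431} = u_2 = 23.

23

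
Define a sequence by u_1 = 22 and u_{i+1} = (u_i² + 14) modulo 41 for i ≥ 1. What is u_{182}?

u_1 = 22, u_2 = 6, u_3 = 9, u_4 = 13, u_5 = 19, u_6 = 6.
Since u_6 = u_2 = 6, the sequence is eventually periodic: after a pre-period of length 1 it cycles with period 4.
For i ≥ 2, u_i depends only on (i - 2) mod 4. (182 - 2) mod 4 = 0, so u_{182} = u_2 = 6.

6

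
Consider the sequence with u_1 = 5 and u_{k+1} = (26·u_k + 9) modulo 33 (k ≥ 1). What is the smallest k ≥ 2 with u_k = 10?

10

Listing terms: u_1 = 5, u_2 = 7, u_3 = 26, u_4 = 25, u_5 = 32, u_6 = 16, u_7 = 29, u_8 = 4, u_9 = 14, u_{10} = 10, u_{11} = 5.
Since u_{11} = u_1 = 5, the sequence is periodic with period 10.
The value 10 first appears (with k ≥ 2) at u_{10}.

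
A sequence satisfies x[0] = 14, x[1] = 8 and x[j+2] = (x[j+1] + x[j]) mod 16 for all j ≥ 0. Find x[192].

14

x[0] = 14, x[1] = 8, x[2] = 6, x[3] = 14, x[4] = 4, x[5] = 2, x[6] = 6, x[7] = 8, x[8] = 14, x[9] = 6, x[10] = 4, x[11] = 10, x[12] = 14, x[13] = 8.
The sequence repeats with period 12.
(192 - 0) mod 12 = 0, so x[192] = x[0] = 14.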